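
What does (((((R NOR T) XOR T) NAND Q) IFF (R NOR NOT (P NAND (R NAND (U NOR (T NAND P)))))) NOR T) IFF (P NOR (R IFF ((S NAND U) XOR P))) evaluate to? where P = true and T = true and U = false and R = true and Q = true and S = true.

Substituting P=true, T=true, U=false, R=true, Q=true, S=true:
R NOR T = true NOR true = false
(R NOR T) XOR T = false XOR true = true
((R NOR T) XOR T) NAND Q = true NAND true = false
T NAND P = true NAND true = false
U NOR (T NAND P) = false NOR false = true
R NAND (U NOR (T NAND P)) = true NAND true = false
P NAND (R NAND (U NOR (T NAND P))) = true NAND false = true
NOT (P NAND (R NAND (U NOR (T NAND P)))) = NOT true = false
R NOR NOT (P NAND (R NAND (U NOR (T NAND P)))) = true NOR false = false
(((R NOR T) XOR T) NAND Q) IFF (R NOR NOT (P NAND (R NAND (U NOR (T NAND P))))) = false IFF false = true
((((R NOR T) XOR T) NAND Q) IFF (R NOR NOT (P NAND (R NAND (U NOR (T NAND P)))))) NOR T = true NOR true = false
S NAND U = true NAND false = true
(S NAND U) XOR P = true XOR true = false
R IFF ((S NAND U) XOR P) = true IFF false = false
P NOR (R IFF ((S NAND U) XOR P)) = true NOR false = false
(((((R NOR T) XOR T) NAND Q) IFF (R NOR NOT (P NAND (R NAND (U NOR (T NAND P)))))) NOR T) IFF (P NOR (R IFF ((S NAND U) XOR P))) = false IFF false = true

true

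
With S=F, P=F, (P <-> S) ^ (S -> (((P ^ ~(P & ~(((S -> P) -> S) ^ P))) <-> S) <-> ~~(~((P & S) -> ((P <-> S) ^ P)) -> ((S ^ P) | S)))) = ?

F

P <-> S = F <-> F = T
S -> P = F -> F = T
(S -> P) -> S = T -> F = F
((S -> P) -> S) ^ P = F ^ F = F
~(((S -> P) -> S) ^ P) = ~F = T
P & ~(((S -> P) -> S) ^ P) = F & T = F
~(P & ~(((S -> P) -> S) ^ P)) = ~F = T
P ^ ~(P & ~(((S -> P) -> S) ^ P)) = F ^ T = T
(P ^ ~(P & ~(((S -> P) -> S) ^ P))) <-> S = T <-> F = F
P & S = F & F = F
P <-> S = F <-> F = T
(P <-> S) ^ P = T ^ F = T
(P & S) -> ((P <-> S) ^ P) = F -> T = T
~((P & S) -> ((P <-> S) ^ P)) = ~T = F
S ^ P = F ^ F = F
(S ^ P) | S = F | F = F
~((P & S) -> ((P <-> S) ^ P)) -> ((S ^ P) | S) = F -> F = T
~(~((P & S) -> ((P <-> S) ^ P)) -> ((S ^ P) | S)) = ~T = F
~~(~((P & S) -> ((P <-> S) ^ P)) -> ((S ^ P) | S)) = ~F = T
((P ^ ~(P & ~(((S -> P) -> S) ^ P))) <-> S) <-> ~~(~((P & S) -> ((P <-> S) ^ P)) -> ((S ^ P) | S)) = F <-> T = F
S -> (((P ^ ~(P & ~(((S -> P) -> S) ^ P))) <-> S) <-> ~~(~((P & S) -> ((P <-> S) ^ P)) -> ((S ^ P) | S))) = F -> F = T
(P <-> S) ^ (S -> (((P ^ ~(P & ~(((S -> P) -> S) ^ P))) <-> S) <-> ~~(~((P & S) -> ((P <-> S) ^ P)) -> ((S ^ P) | S)))) = T ^ T = F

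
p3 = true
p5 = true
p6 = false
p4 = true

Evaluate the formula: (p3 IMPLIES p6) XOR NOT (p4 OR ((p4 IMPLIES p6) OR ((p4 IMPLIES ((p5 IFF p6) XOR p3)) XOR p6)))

false

p3 IMPLIES p6 = true IMPLIES false = false
p4 IMPLIES p6 = true IMPLIES false = false
p5 IFF p6 = true IFF false = false
(p5 IFF p6) XOR p3 = false XOR true = true
p4 IMPLIES ((p5 IFF p6) XOR p3) = true IMPLIES true = true
(p4 IMPLIES ((p5 IFF p6) XOR p3)) XOR p6 = true XOR false = true
(p4 IMPLIES p6) OR ((p4 IMPLIES ((p5 IFF p6) XOR p3)) XOR p6) = false OR true = true
p4 OR ((p4 IMPLIES p6) OR ((p4 IMPLIES ((p5 IFF p6) XOR p3)) XOR p6)) = true OR true = true
NOT (p4 OR ((p4 IMPLIES p6) OR ((p4 IMPLIES ((p5 IFF p6) XOR p3)) XOR p6))) = NOT true = false
(p3 IMPLIES p6) XOR NOT (p4 OR ((p4 IMPLIES p6) OR ((p4 IMPLIES ((p5 IFF p6) XOR p3)) XOR p6))) = false XOR false = false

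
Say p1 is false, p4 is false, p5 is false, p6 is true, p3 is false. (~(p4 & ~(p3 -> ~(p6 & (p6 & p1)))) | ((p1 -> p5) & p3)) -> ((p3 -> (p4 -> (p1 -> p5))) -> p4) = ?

0

Substituting p1=0, p4=0, p5=0, p6=1, p3=0:
p6 & p1 = 1 & 0 = 0
p6 & (p6 & p1) = 1 & 0 = 0
~(p6 & (p6 & p1)) = ~0 = 1
p3 -> ~(p6 & (p6 & p1)) = 0 -> 1 = 1
~(p3 -> ~(p6 & (p6 & p1))) = ~1 = 0
p4 & ~(p3 -> ~(p6 & (p6 & p1))) = 0 & 0 = 0
~(p4 & ~(p3 -> ~(p6 & (p6 & p1)))) = ~0 = 1
p1 -> p5 = 0 -> 0 = 1
(p1 -> p5) & p3 = 1 & 0 = 0
~(p4 & ~(p3 -> ~(p6 & (p6 & p1)))) | ((p1 -> p5) & p3) = 1 | 0 = 1
p1 -> p5 = 0 -> 0 = 1
p4 -> (p1 -> p5) = 0 -> 1 = 1
p3 -> (p4 -> (p1 -> p5)) = 0 -> 1 = 1
(p3 -> (p4 -> (p1 -> p5))) -> p4 = 1 -> 0 = 0
(~(p4 & ~(p3 -> ~(p6 & (p6 & p1)))) | ((p1 -> p5) & p3)) -> ((p3 -> (p4 -> (p1 -> p5))) -> p4) = 1 -> 0 = 0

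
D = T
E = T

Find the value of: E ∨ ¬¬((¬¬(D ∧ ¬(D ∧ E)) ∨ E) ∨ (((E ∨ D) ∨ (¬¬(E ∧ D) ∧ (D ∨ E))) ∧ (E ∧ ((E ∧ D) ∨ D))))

Substituting D=T, E=T:
D ∧ E = T ∧ T = T
¬(D ∧ E) = ¬T = F
D ∧ ¬(D ∧ E) = T ∧ F = F
¬(D ∧ ¬(D ∧ E)) = ¬F = T
¬¬(D ∧ ¬(D ∧ E)) = ¬T = F
¬¬(D ∧ ¬(D ∧ E)) ∨ E = F ∨ T = T
E ∨ D = T ∨ T = T
E ∧ D = T ∧ T = T
¬(E ∧ D) = ¬T = F
¬¬(E ∧ D) = ¬F = T
D ∨ E = T ∨ T = T
¬¬(E ∧ D) ∧ (D ∨ E) = T ∧ T = T
(E ∨ D) ∨ (¬¬(E ∧ D) ∧ (D ∨ E)) = T ∨ T = T
E ∧ D = T ∧ T = T
(E ∧ D) ∨ D = T ∨ T = T
E ∧ ((E ∧ D) ∨ D) = T ∧ T = T
((E ∨ D) ∨ (¬¬(E ∧ D) ∧ (D ∨ E))) ∧ (E ∧ ((E ∧ D) ∨ D)) = T ∧ T = T
(¬¬(D ∧ ¬(D ∧ E)) ∨ E) ∨ (((E ∨ D) ∨ (¬¬(E ∧ D) ∧ (D ∨ E))) ∧ (E ∧ ((E ∧ D) ∨ D))) = T ∨ T = T
¬((¬¬(D ∧ ¬(D ∧ E)) ∨ E) ∨ (((E ∨ D) ∨ (¬¬(E ∧ D) ∧ (D ∨ E))) ∧ (E ∧ ((E ∧ D) ∨ D)))) = ¬T = F
¬¬((¬¬(D ∧ ¬(D ∧ E)) ∨ E) ∨ (((E ∨ D) ∨ (¬¬(E ∧ D) ∧ (D ∨ E))) ∧ (E ∧ ((E ∧ D) ∨ D)))) = ¬F = T
E ∨ ¬¬((¬¬(D ∧ ¬(D ∧ E)) ∨ E) ∨ (((E ∨ D) ∨ (¬¬(E ∧ D) ∧ (D ∨ E))) ∧ (E ∧ ((E ∧ D) ∨ D)))) = T ∨ T = T

T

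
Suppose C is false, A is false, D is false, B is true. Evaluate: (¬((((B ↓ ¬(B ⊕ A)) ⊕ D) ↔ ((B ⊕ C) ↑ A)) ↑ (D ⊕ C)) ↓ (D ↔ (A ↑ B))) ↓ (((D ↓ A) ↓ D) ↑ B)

B ⊕ A = True ⊕ False = True
¬(B ⊕ A) = ¬True = False
B ↓ ¬(B ⊕ A) = True ↓ False = False
(B ↓ ¬(B ⊕ A)) ⊕ D = False ⊕ False = False
B ⊕ C = True ⊕ False = True
(B ⊕ C) ↑ A = True ↑ False = True
((B ↓ ¬(B ⊕ A)) ⊕ D) ↔ ((B ⊕ C) ↑ A) = False ↔ True = False
D ⊕ C = False ⊕ False = False
(((B ↓ ¬(B ⊕ A)) ⊕ D) ↔ ((B ⊕ C) ↑ A)) ↑ (D ⊕ C) = False ↑ False = True
¬((((B ↓ ¬(B ⊕ A)) ⊕ D) ↔ ((B ⊕ C) ↑ A)) ↑ (D ⊕ C)) = ¬True = False
A ↑ B = False ↑ True = True
D ↔ (A ↑ B) = False ↔ True = False
¬((((B ↓ ¬(B ⊕ A)) ⊕ D) ↔ ((B ⊕ C) ↑ A)) ↑ (D ⊕ C)) ↓ (D ↔ (A ↑ B)) = False ↓ False = True
D ↓ A = False ↓ False = True
(D ↓ A) ↓ D = True ↓ False = False
((D ↓ A) ↓ D) ↑ B = False ↑ True = True
(¬((((B ↓ ¬(B ⊕ A)) ⊕ D) ↔ ((B ⊕ C) ↑ A)) ↑ (D ⊕ C)) ↓ (D ↔ (A ↑ B))) ↓ (((D ↓ A) ↓ D) ↑ B) = True ↓ True = False

False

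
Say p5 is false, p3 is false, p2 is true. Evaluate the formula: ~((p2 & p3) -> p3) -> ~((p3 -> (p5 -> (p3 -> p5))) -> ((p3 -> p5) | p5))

p2 & p3 = T & F = F
(p2 & p3) -> p3 = F -> F = T
~((p2 & p3) -> p3) = ~T = F
p3 -> p5 = F -> F = T
p5 -> (p3 -> p5) = F -> T = T
p3 -> (p5 -> (p3 -> p5)) = F -> T = T
p3 -> p5 = F -> F = T
(p3 -> p5) | p5 = T | F = T
(p3 -> (p5 -> (p3 -> p5))) -> ((p3 -> p5) | p5) = T -> T = T
~((p3 -> (p5 -> (p3 -> p5))) -> ((p3 -> p5) | p5)) = ~T = F
~((p2 & p3) -> p3) -> ~((p3 -> (p5 -> (p3 -> p5))) -> ((p3 -> p5) | p5)) = F -> F = T

T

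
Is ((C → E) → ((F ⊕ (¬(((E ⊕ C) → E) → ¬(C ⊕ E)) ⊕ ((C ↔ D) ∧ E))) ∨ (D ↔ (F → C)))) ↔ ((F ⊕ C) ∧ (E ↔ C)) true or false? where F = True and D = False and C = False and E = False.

True

C → E = False → False = True
E ⊕ C = False ⊕ False = False
(E ⊕ C) → E = False → False = True
C ⊕ E = False ⊕ False = False
¬(C ⊕ E) = ¬False = True
((E ⊕ C) → E) → ¬(C ⊕ E) = True → True = True
¬(((E ⊕ C) → E) → ¬(C ⊕ E)) = ¬True = False
C ↔ D = False ↔ False = True
(C ↔ D) ∧ E = True ∧ False = False
¬(((E ⊕ C) → E) → ¬(C ⊕ E)) ⊕ ((C ↔ D) ∧ E) = False ⊕ False = False
F ⊕ (¬(((E ⊕ C) → E) → ¬(C ⊕ E)) ⊕ ((C ↔ D) ∧ E)) = True ⊕ False = True
F → C = True → False = False
D ↔ (F → C) = False ↔ False = True
(F ⊕ (¬(((E ⊕ C) → E) → ¬(C ⊕ E)) ⊕ ((C ↔ D) ∧ E))) ∨ (D ↔ (F → C)) = True ∨ True = True
(C → E) → ((F ⊕ (¬(((E ⊕ C) → E) → ¬(C ⊕ E)) ⊕ ((C ↔ D) ∧ E))) ∨ (D ↔ (F → C))) = True → True = True
F ⊕ C = True ⊕ False = True
E ↔ C = False ↔ False = True
(F ⊕ C) ∧ (E ↔ C) = True ∧ True = True
((C → E) → ((F ⊕ (¬(((E ⊕ C) → E) → ¬(C ⊕ E)) ⊕ ((C ↔ D) ∧ E))) ∨ (D ↔ (F → C)))) ↔ ((F ⊕ C) ∧ (E ↔ C)) = True ↔ True = True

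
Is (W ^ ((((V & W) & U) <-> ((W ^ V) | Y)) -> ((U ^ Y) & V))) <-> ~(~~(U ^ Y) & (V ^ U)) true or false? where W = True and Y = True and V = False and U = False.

False

Substituting W=True, Y=True, V=False, U=False:
V & W = False & True = False
(V & W) & U = False & False = False
W ^ V = True ^ False = True
(W ^ V) | Y = True | True = True
((V & W) & U) <-> ((W ^ V) | Y) = False <-> True = False
U ^ Y = False ^ True = True
(U ^ Y) & V = True & False = False
(((V & W) & U) <-> ((W ^ V) | Y)) -> ((U ^ Y) & V) = False -> False = True
W ^ ((((V & W) & U) <-> ((W ^ V) | Y)) -> ((U ^ Y) & V)) = True ^ True = False
U ^ Y = False ^ True = True
~(U ^ Y) = ~True = False
~~(U ^ Y) = ~False = True
V ^ U = False ^ False = False
~~(U ^ Y) & (V ^ U) = True & False = False
~(~~(U ^ Y) & (V ^ U)) = ~False = True
(W ^ ((((V & W) & U) <-> ((W ^ V) | Y)) -> ((U ^ Y) & V))) <-> ~(~~(U ^ Y) & (V ^ U)) = False <-> True = False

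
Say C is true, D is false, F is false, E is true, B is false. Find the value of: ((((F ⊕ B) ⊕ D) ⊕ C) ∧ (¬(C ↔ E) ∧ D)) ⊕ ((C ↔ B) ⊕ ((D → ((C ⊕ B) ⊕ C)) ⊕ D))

Substituting C=True, D=False, F=False, E=True, B=False:
F ⊕ B = False ⊕ False = False
(F ⊕ B) ⊕ D = False ⊕ False = False
((F ⊕ B) ⊕ D) ⊕ C = False ⊕ True = True
C ↔ E = True ↔ True = True
¬(C ↔ E) = ¬True = False
¬(C ↔ E) ∧ D = False ∧ False = False
(((F ⊕ B) ⊕ D) ⊕ C) ∧ (¬(C ↔ E) ∧ D) = True ∧ False = False
C ↔ B = True ↔ False = False
C ⊕ B = True ⊕ False = True
(C ⊕ B) ⊕ C = True ⊕ True = False
D → ((C ⊕ B) ⊕ C) = False → False = True
(D → ((C ⊕ B) ⊕ C)) ⊕ D = True ⊕ False = True
(C ↔ B) ⊕ ((D → ((C ⊕ B) ⊕ C)) ⊕ D) = False ⊕ True = True
((((F ⊕ B) ⊕ D) ⊕ C) ∧ (¬(C ↔ E) ∧ D)) ⊕ ((C ↔ B) ⊕ ((D → ((C ⊕ B) ⊕ C)) ⊕ D)) = False ⊕ True = True

True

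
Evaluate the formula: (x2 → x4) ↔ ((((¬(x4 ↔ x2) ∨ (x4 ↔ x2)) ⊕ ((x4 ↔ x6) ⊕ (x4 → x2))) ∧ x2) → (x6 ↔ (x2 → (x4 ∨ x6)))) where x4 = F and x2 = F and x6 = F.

x2 → x4 = F → F = T
x4 ↔ x2 = F ↔ F = T
¬(x4 ↔ x2) = ¬T = F
x4 ↔ x2 = F ↔ F = T
¬(x4 ↔ x2) ∨ (x4 ↔ x2) = F ∨ T = T
x4 ↔ x6 = F ↔ F = T
x4 → x2 = F → F = T
(x4 ↔ x6) ⊕ (x4 → x2) = T ⊕ T = F
(¬(x4 ↔ x2) ∨ (x4 ↔ x2)) ⊕ ((x4 ↔ x6) ⊕ (x4 → x2)) = T ⊕ F = T
((¬(x4 ↔ x2) ∨ (x4 ↔ x2)) ⊕ ((x4 ↔ x6) ⊕ (x4 → x2))) ∧ x2 = T ∧ F = F
x4 ∨ x6 = F ∨ F = F
x2 → (x4 ∨ x6) = F → F = T
x6 ↔ (x2 → (x4 ∨ x6)) = F ↔ T = F
(((¬(x4 ↔ x2) ∨ (x4 ↔ x2)) ⊕ ((x4 ↔ x6) ⊕ (x4 → x2))) ∧ x2) → (x6 ↔ (x2 → (x4 ∨ x6))) = F → F = T
(x2 → x4) ↔ ((((¬(x4 ↔ x2) ∨ (x4 ↔ x2)) ⊕ ((x4 ↔ x6) ⊕ (x4 → x2))) ∧ x2) → (x6 ↔ (x2 → (x4 ∨ x6)))) = T ↔ T = T

T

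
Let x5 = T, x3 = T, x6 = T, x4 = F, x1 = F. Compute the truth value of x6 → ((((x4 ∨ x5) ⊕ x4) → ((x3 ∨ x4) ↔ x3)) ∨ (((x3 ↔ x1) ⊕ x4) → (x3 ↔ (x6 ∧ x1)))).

x4 ∨ x5 = F ∨ T = T
(x4 ∨ x5) ⊕ x4 = T ⊕ F = T
x3 ∨ x4 = T ∨ F = T
(x3 ∨ x4) ↔ x3 = T ↔ T = T
((x4 ∨ x5) ⊕ x4) → ((x3 ∨ x4) ↔ x3) = T → T = T
x3 ↔ x1 = T ↔ F = F
(x3 ↔ x1) ⊕ x4 = F ⊕ F = F
x6 ∧ x1 = T ∧ F = F
x3 ↔ (x6 ∧ x1) = T ↔ F = F
((x3 ↔ x1) ⊕ x4) → (x3 ↔ (x6 ∧ x1)) = F → F = T
(((x4 ∨ x5) ⊕ x4) → ((x3 ∨ x4) ↔ x3)) ∨ (((x3 ↔ x1) ⊕ x4) → (x3 ↔ (x6 ∧ x1))) = T ∨ T = T
x6 → ((((x4 ∨ x5) ⊕ x4) → ((x3 ∨ x4) ↔ x3)) ∨ (((x3 ↔ x1) ⊕ x4) → (x3 ↔ (x6 ∧ x1)))) = T → T = T

T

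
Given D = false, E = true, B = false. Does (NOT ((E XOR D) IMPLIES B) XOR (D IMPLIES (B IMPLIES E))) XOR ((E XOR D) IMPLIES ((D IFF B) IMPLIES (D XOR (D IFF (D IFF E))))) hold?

Substituting D=false, E=true, B=false:
E XOR D = true XOR false = true
(E XOR D) IMPLIES B = true IMPLIES false = false
NOT ((E XOR D) IMPLIES B) = NOT false = true
B IMPLIES E = false IMPLIES true = true
D IMPLIES (B IMPLIES E) = false IMPLIES true = true
NOT ((E XOR D) IMPLIES B) XOR (D IMPLIES (B IMPLIES E)) = true XOR true = false
E XOR D = true XOR false = true
D IFF B = false IFF false = true
D IFF E = false IFF true = false
D IFF (D IFF E) = false IFF false = true
D XOR (D IFF (D IFF E)) = false XOR true = true
(D IFF B) IMPLIES (D XOR (D IFF (D IFF E))) = true IMPLIES true = true
(E XOR D) IMPLIES ((D IFF B) IMPLIES (D XOR (D IFF (D IFF E)))) = true IMPLIES true = true
(NOT ((E XOR D) IMPLIES B) XOR (D IMPLIES (B IMPLIES E))) XOR ((E XOR D) IMPLIES ((D IFF B) IMPLIES (D XOR (D IFF (D IFF E))))) = false XOR true = true

true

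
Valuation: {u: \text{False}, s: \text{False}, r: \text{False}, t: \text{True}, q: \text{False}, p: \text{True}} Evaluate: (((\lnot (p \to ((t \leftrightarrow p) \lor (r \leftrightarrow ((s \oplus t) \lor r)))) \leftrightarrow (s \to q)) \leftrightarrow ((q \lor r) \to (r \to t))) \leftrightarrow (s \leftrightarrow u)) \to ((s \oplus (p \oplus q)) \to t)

\text{True}

t \leftrightarrow p = \text{True} \leftrightarrow \text{True} = \text{True}
s \oplus t = \text{False} \oplus \text{True} = \text{True}
(s \oplus t) \lor r = \text{True} \lor \text{False} = \text{True}
r \leftrightarrow ((s \oplus t) \lor r) = \text{False} \leftrightarrow \text{True} = \text{False}
(t \leftrightarrow p) \lor (r \leftrightarrow ((s \oplus t) \lor r)) = \text{True} \lor \text{False} = \text{True}
p \to ((t \leftrightarrow p) \lor (r \leftrightarrow ((s \oplus t) \lor r))) = \text{True} \to \text{True} = \text{True}
\lnot (p \to ((t \leftrightarrow p) \lor (r \leftrightarrow ((s \oplus t) \lor r)))) = \lnot \text{True} = \text{False}
s \to q = \text{False} \to \text{False} = \text{True}
\lnot (p \to ((t \leftrightarrow p) \lor (r \leftrightarrow ((s \oplus t) \lor r)))) \leftrightarrow (s \to q) = \text{False} \leftrightarrow \text{True} = \text{False}
q \lor r = \text{False} \lor \text{False} = \text{False}
r \to t = \text{False} \to \text{True} = \text{True}
(q \lor r) \to (r \to t) = \text{False} \to \text{True} = \text{True}
(\lnot (p \to ((t \leftrightarrow p) \lor (r \leftrightarrow ((s \oplus t) \lor r)))) \leftrightarrow (s \to q)) \leftrightarrow ((q \lor r) \to (r \to t)) = \text{False} \leftrightarrow \text{True} = \text{False}
s \leftrightarrow u = \text{False} \leftrightarrow \text{False} = \text{True}
((\lnot (p \to ((t \leftrightarrow p) \lor (r \leftrightarrow ((s \oplus t) \lor r)))) \leftrightarrow (s \to q)) \leftrightarrow ((q \lor r) \to (r \to t))) \leftrightarrow (s \leftrightarrow u) = \text{False} \leftrightarrow \text{True} = \text{False}
p \oplus q = \text{True} \oplus \text{False} = \text{True}
s \oplus (p \oplus q) = \text{False} \oplus \text{True} = \text{True}
(s \oplus (p \oplus q)) \to t = \text{True} \to \text{True} = \text{True}
(((\lnot (p \to ((t \leftrightarrow p) \lor (r \leftrightarrow ((s \oplus t) \lor r)))) \leftrightarrow (s \to q)) \leftrightarrow ((q \lor r) \to (r \to t))) \leftrightarrow (s \leftrightarrow u)) \to ((s \oplus (p \oplus q)) \to t) = \text{False} \to \text{True} = \text{True}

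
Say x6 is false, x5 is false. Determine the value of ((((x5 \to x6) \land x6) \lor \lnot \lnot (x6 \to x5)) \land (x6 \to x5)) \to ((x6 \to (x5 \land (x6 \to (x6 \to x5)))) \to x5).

x5 \to x6 = F \to F = T
(x5 \to x6) \land x6 = T \land F = F
x6 \to x5 = F \to F = T
\lnot (x6 \to x5) = \lnot T = F
\lnot \lnot (x6 \to x5) = \lnot F = T
((x5 \to x6) \land x6) \lor \lnot \lnot (x6 \to x5) = F \lor T = T
x6 \to x5 = F \to F = T
(((x5 \to x6) \land x6) \lor \lnot \lnot (x6 \to x5)) \land (x6 \to x5) = T \land T = T
x6 \to x5 = F \to F = T
x6 \to (x6 \to x5) = F \to T = T
x5 \land (x6 \to (x6 \to x5)) = F \land T = F
x6 \to (x5 \land (x6 \to (x6 \to x5))) = F \to F = T
(x6 \to (x5 \land (x6 \to (x6 \to x5)))) \to x5 = T \to F = F
((((x5 \to x6) \land x6) \lor \lnot \lnot (x6 \to x5)) \land (x6 \to x5)) \to ((x6 \to (x5 \land (x6 \to (x6 \to x5)))) \to x5) = T \to F = F

F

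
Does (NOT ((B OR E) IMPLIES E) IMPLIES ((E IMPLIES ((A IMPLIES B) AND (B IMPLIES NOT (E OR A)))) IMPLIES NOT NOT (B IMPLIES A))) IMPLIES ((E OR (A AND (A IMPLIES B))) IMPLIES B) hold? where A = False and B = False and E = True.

False

B OR E = False OR True = True
(B OR E) IMPLIES E = True IMPLIES True = True
NOT ((B OR E) IMPLIES E) = NOT True = False
A IMPLIES B = False IMPLIES False = True
E OR A = True OR False = True
NOT (E OR A) = NOT True = False
B IMPLIES NOT (E OR A) = False IMPLIES False = True
(A IMPLIES B) AND (B IMPLIES NOT (E OR A)) = True AND True = True
E IMPLIES ((A IMPLIES B) AND (B IMPLIES NOT (E OR A))) = True IMPLIES True = True
B IMPLIES A = False IMPLIES False = True
NOT (B IMPLIES A) = NOT True = False
NOT NOT (B IMPLIES A) = NOT False = True
(E IMPLIES ((A IMPLIES B) AND (B IMPLIES NOT (E OR A)))) IMPLIES NOT NOT (B IMPLIES A) = True IMPLIES True = True
NOT ((B OR E) IMPLIES E) IMPLIES ((E IMPLIES ((A IMPLIES B) AND (B IMPLIES NOT (E OR A)))) IMPLIES NOT NOT (B IMPLIES A)) = False IMPLIES True = True
A IMPLIES B = False IMPLIES False = True
A AND (A IMPLIES B) = False AND True = False
E OR (A AND (A IMPLIES B)) = True OR False = True
(E OR (A AND (A IMPLIES B))) IMPLIES B = True IMPLIES False = False
(NOT ((B OR E) IMPLIES E) IMPLIES ((E IMPLIES ((A IMPLIES B) AND (B IMPLIES NOT (E OR A)))) IMPLIES NOT NOT (B IMPLIES A))) IMPLIES ((E OR (A AND (A IMPLIES B))) IMPLIES B) = True IMPLIES False = False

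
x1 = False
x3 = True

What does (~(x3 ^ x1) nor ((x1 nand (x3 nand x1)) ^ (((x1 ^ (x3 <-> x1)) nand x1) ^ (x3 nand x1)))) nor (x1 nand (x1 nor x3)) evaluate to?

False

Substituting x1=False, x3=True:
x3 ^ x1 = True ^ False = True
~(x3 ^ x1) = ~True = False
x3 nand x1 = True nand False = True
x1 nand (x3 nand x1) = False nand True = True
x3 <-> x1 = True <-> False = False
x1 ^ (x3 <-> x1) = False ^ False = False
(x1 ^ (x3 <-> x1)) nand x1 = False nand False = True
x3 nand x1 = True nand False = True
((x1 ^ (x3 <-> x1)) nand x1) ^ (x3 nand x1) = True ^ True = False
(x1 nand (x3 nand x1)) ^ (((x1 ^ (x3 <-> x1)) nand x1) ^ (x3 nand x1)) = True ^ False = True
~(x3 ^ x1) nor ((x1 nand (x3 nand x1)) ^ (((x1 ^ (x3 <-> x1)) nand x1) ^ (x3 nand x1))) = False nor True = False
x1 nor x3 = False nor True = False
x1 nand (x1 nor x3) = False nand False = True
(~(x3 ^ x1) nor ((x1 nand (x3 nand x1)) ^ (((x1 ^ (x3 <-> x1)) nand x1) ^ (x3 nand x1)))) nor (x1 nand (x1 nor x3)) = False nor True = False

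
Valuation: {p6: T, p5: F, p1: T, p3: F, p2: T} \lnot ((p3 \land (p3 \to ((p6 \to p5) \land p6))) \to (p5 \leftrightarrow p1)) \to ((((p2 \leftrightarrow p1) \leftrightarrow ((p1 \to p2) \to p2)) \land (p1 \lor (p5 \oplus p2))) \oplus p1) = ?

Substituting p6=T, p5=F, p1=T, p3=F, p2=T:
p6 \to p5 = T \to F = F
(p6 \to p5) \land p6 = F \land T = F
p3 \to ((p6 \to p5) \land p6) = F \to F = T
p3 \land (p3 \to ((p6 \to p5) \land p6)) = F \land T = F
p5 \leftrightarrow p1 = F \leftrightarrow T = F
(p3 \land (p3 \to ((p6 \to p5) \land p6))) \to (p5 \leftrightarrow p1) = F \to F = T
\lnot ((p3 \land (p3 \to ((p6 \to p5) \land p6))) \to (p5 \leftrightarrow p1)) = \lnot T = F
p2 \leftrightarrow p1 = T \leftrightarrow T = T
p1 \to p2 = T \to T = T
(p1 \to p2) \to p2 = T \to T = T
(p2 \leftrightarrow p1) \leftrightarrow ((p1 \to p2) \to p2) = T \leftrightarrow T = T
p5 \oplus p2 = F \oplus T = T
p1 \lor (p5 \oplus p2) = T \lor T = T
((p2 \leftrightarrow p1) \leftrightarrow ((p1 \to p2) \to p2)) \land (p1 \lor (p5 \oplus p2)) = T \land T = T
(((p2 \leftrightarrow p1) \leftrightarrow ((p1 \to p2) \to p2)) \land (p1 \lor (p5 \oplus p2))) \oplus p1 = T \oplus T = F
\lnot ((p3 \land (p3 \to ((p6 \to p5) \land p6))) \to (p5 \leftrightarrow p1)) \to ((((p2 \leftrightarrow p1) \leftrightarrow ((p1 \to p2) \to p2)) \land (p1 \lor (p5 \oplus p2))) \oplus p1) = F \to F = T

T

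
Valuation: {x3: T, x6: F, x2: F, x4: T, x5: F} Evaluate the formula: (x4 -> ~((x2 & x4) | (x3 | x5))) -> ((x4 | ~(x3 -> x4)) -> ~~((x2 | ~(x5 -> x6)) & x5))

T

Substituting x3=T, x6=F, x2=F, x4=T, x5=F:
x2 & x4 = F & T = F
x3 | x5 = T | F = T
(x2 & x4) | (x3 | x5) = F | T = T
~((x2 & x4) | (x3 | x5)) = ~T = F
x4 -> ~((x2 & x4) | (x3 | x5)) = T -> F = F
x3 -> x4 = T -> T = T
~(x3 -> x4) = ~T = F
x4 | ~(x3 -> x4) = T | F = T
x5 -> x6 = F -> F = T
~(x5 -> x6) = ~T = F
x2 | ~(x5 -> x6) = F | F = F
(x2 | ~(x5 -> x6)) & x5 = F & F = F
~((x2 | ~(x5 -> x6)) & x5) = ~F = T
~~((x2 | ~(x5 -> x6)) & x5) = ~T = F
(x4 | ~(x3 -> x4)) -> ~~((x2 | ~(x5 -> x6)) & x5) = T -> F = F
(x4 -> ~((x2 & x4) | (x3 | x5))) -> ((x4 | ~(x3 -> x4)) -> ~~((x2 | ~(x5 -> x6)) & x5)) = F -> F = T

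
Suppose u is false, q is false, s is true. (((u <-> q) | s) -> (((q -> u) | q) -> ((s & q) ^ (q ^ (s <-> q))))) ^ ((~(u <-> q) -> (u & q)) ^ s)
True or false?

False

Substituting u=False, q=False, s=True:
u <-> q = False <-> False = True
(u <-> q) | s = True | True = True
q -> u = False -> False = True
(q -> u) | q = True | False = True
s & q = True & False = False
s <-> q = True <-> False = False
q ^ (s <-> q) = False ^ False = False
(s & q) ^ (q ^ (s <-> q)) = False ^ False = False
((q -> u) | q) -> ((s & q) ^ (q ^ (s <-> q))) = True -> False = False
((u <-> q) | s) -> (((q -> u) | q) -> ((s & q) ^ (q ^ (s <-> q)))) = True -> False = False
u <-> q = False <-> False = True
~(u <-> q) = ~True = False
u & q = False & False = False
~(u <-> q) -> (u & q) = False -> False = True
(~(u <-> q) -> (u & q)) ^ s = True ^ True = False
(((u <-> q) | s) -> (((q -> u) | q) -> ((s & q) ^ (q ^ (s <-> q))))) ^ ((~(u <-> q) -> (u & q)) ^ s) = False ^ False = False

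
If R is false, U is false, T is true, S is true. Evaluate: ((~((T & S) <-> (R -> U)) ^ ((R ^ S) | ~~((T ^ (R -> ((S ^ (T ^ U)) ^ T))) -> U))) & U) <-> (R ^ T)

0

T & S = 1 & 1 = 1
R -> U = 0 -> 0 = 1
(T & S) <-> (R -> U) = 1 <-> 1 = 1
~((T & S) <-> (R -> U)) = ~1 = 0
R ^ S = 0 ^ 1 = 1
T ^ U = 1 ^ 0 = 1
S ^ (T ^ U) = 1 ^ 1 = 0
(S ^ (T ^ U)) ^ T = 0 ^ 1 = 1
R -> ((S ^ (T ^ U)) ^ T) = 0 -> 1 = 1
T ^ (R -> ((S ^ (T ^ U)) ^ T)) = 1 ^ 1 = 0
(T ^ (R -> ((S ^ (T ^ U)) ^ T))) -> U = 0 -> 0 = 1
~((T ^ (R -> ((S ^ (T ^ U)) ^ T))) -> U) = ~1 = 0
~~((T ^ (R -> ((S ^ (T ^ U)) ^ T))) -> U) = ~0 = 1
(R ^ S) | ~~((T ^ (R -> ((S ^ (T ^ U)) ^ T))) -> U) = 1 | 1 = 1
~((T & S) <-> (R -> U)) ^ ((R ^ S) | ~~((T ^ (R -> ((S ^ (T ^ U)) ^ T))) -> U)) = 0 ^ 1 = 1
(~((T & S) <-> (R -> U)) ^ ((R ^ S) | ~~((T ^ (R -> ((S ^ (T ^ U)) ^ T))) -> U))) & U = 1 & 0 = 0
R ^ T = 0 ^ 1 = 1
((~((T & S) <-> (R -> U)) ^ ((R ^ S) | ~~((T ^ (R -> ((S ^ (T ^ U)) ^ T))) -> U))) & U) <-> (R ^ T) = 0 <-> 1 = 0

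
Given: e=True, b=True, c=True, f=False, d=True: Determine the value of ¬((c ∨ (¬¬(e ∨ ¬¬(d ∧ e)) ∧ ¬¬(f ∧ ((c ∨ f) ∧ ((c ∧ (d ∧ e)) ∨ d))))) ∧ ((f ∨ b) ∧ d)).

False

d ∧ e = True ∧ True = True
¬(d ∧ e) = ¬True = False
¬¬(d ∧ e) = ¬False = True
e ∨ ¬¬(d ∧ e) = True ∨ True = True
¬(e ∨ ¬¬(d ∧ e)) = ¬True = False
¬¬(e ∨ ¬¬(d ∧ e)) = ¬False = True
c ∨ f = True ∨ False = True
d ∧ e = True ∧ True = True
c ∧ (d ∧ e) = True ∧ True = True
(c ∧ (d ∧ e)) ∨ d = True ∨ True = True
(c ∨ f) ∧ ((c ∧ (d ∧ e)) ∨ d) = True ∧ True = True
f ∧ ((c ∨ f) ∧ ((c ∧ (d ∧ e)) ∨ d)) = False ∧ True = False
¬(f ∧ ((c ∨ f) ∧ ((c ∧ (d ∧ e)) ∨ d))) = ¬False = True
¬¬(f ∧ ((c ∨ f) ∧ ((c ∧ (d ∧ e)) ∨ d))) = ¬True = False
¬¬(e ∨ ¬¬(d ∧ e)) ∧ ¬¬(f ∧ ((c ∨ f) ∧ ((c ∧ (d ∧ e)) ∨ d))) = True ∧ False = False
c ∨ (¬¬(e ∨ ¬¬(d ∧ e)) ∧ ¬¬(f ∧ ((c ∨ f) ∧ ((c ∧ (d ∧ e)) ∨ d)))) = True ∨ False = True
f ∨ b = False ∨ True = True
(f ∨ b) ∧ d = True ∧ True = True
(c ∨ (¬¬(e ∨ ¬¬(d ∧ e)) ∧ ¬¬(f ∧ ((c ∨ f) ∧ ((c ∧ (d ∧ e)) ∨ d))))) ∧ ((f ∨ b) ∧ d) = True ∧ True = True
¬((c ∨ (¬¬(e ∨ ¬¬(d ∧ e)) ∧ ¬¬(f ∧ ((c ∨ f) ∧ ((c ∧ (d ∧ e)) ∨ d))))) ∧ ((f ∨ b) ∧ d)) = ¬True = False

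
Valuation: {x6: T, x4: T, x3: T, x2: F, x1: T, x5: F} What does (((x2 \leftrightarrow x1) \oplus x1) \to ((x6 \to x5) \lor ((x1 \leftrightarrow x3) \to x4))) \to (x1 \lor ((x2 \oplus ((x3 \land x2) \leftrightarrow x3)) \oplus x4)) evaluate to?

T

x2 \leftrightarrow x1 = F \leftrightarrow T = F
(x2 \leftrightarrow x1) \oplus x1 = F \oplus T = T
x6 \to x5 = T \to F = F
x1 \leftrightarrow x3 = T \leftrightarrow T = T
(x1 \leftrightarrow x3) \to x4 = T \to T = T
(x6 \to x5) \lor ((x1 \leftrightarrow x3) \to x4) = F \lor T = T
((x2 \leftrightarrow x1) \oplus x1) \to ((x6 \to x5) \lor ((x1 \leftrightarrow x3) \to x4)) = T \to T = T
x3 \land x2 = T \land F = F
(x3 \land x2) \leftrightarrow x3 = F \leftrightarrow T = F
x2 \oplus ((x3 \land x2) \leftrightarrow x3) = F \oplus F = F
(x2 \oplus ((x3 \land x2) \leftrightarrow x3)) \oplus x4 = F \oplus T = T
x1 \lor ((x2 \oplus ((x3 \land x2) \leftrightarrow x3)) \oplus x4) = T \lor T = T
(((x2 \leftrightarrow x1) \oplus x1) \to ((x6 \to x5) \lor ((x1 \leftrightarrow x3) \to x4))) \to (x1 \lor ((x2 \oplus ((x3 \land x2) \leftrightarrow x3)) \oplus x4)) = T \to T = T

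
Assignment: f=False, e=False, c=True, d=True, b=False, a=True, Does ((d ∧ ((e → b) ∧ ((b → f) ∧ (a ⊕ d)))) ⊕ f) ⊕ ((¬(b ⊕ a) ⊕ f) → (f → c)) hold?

e → b = False → False = True
b → f = False → False = True
a ⊕ d = True ⊕ True = False
(b → f) ∧ (a ⊕ d) = True ∧ False = False
(e → b) ∧ ((b → f) ∧ (a ⊕ d)) = True ∧ False = False
d ∧ ((e → b) ∧ ((b → f) ∧ (a ⊕ d))) = True ∧ False = False
(d ∧ ((e → b) ∧ ((b → f) ∧ (a ⊕ d)))) ⊕ f = False ⊕ False = False
b ⊕ a = False ⊕ True = True
¬(b ⊕ a) = ¬True = False
¬(b ⊕ a) ⊕ f = False ⊕ False = False
f → c = False → True = True
(¬(b ⊕ a) ⊕ f) → (f → c) = False → True = True
((d ∧ ((e → b) ∧ ((b → f) ∧ (a ⊕ d)))) ⊕ f) ⊕ ((¬(b ⊕ a) ⊕ f) → (f → c)) = False ⊕ True = True

True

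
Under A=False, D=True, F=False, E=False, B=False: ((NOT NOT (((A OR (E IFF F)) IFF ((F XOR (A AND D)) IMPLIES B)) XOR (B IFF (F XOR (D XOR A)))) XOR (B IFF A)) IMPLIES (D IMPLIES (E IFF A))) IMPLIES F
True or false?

False

E IFF F = False IFF False = True
A OR (E IFF F) = False OR True = True
A AND D = False AND True = False
F XOR (A AND D) = False XOR False = False
(F XOR (A AND D)) IMPLIES B = False IMPLIES False = True
(A OR (E IFF F)) IFF ((F XOR (A AND D)) IMPLIES B) = True IFF True = True
D XOR A = True XOR False = True
F XOR (D XOR A) = False XOR True = True
B IFF (F XOR (D XOR A)) = False IFF True = False
((A OR (E IFF F)) IFF ((F XOR (A AND D)) IMPLIES B)) XOR (B IFF (F XOR (D XOR A))) = True XOR False = True
NOT (((A OR (E IFF F)) IFF ((F XOR (A AND D)) IMPLIES B)) XOR (B IFF (F XOR (D XOR A)))) = NOT True = False
NOT NOT (((A OR (E IFF F)) IFF ((F XOR (A AND D)) IMPLIES B)) XOR (B IFF (F XOR (D XOR A)))) = NOT False = True
B IFF A = False IFF False = True
NOT NOT (((A OR (E IFF F)) IFF ((F XOR (A AND D)) IMPLIES B)) XOR (B IFF (F XOR (D XOR A)))) XOR (B IFF A) = True XOR True = False
E IFF A = False IFF False = True
D IMPLIES (E IFF A) = True IMPLIES True = True
(NOT NOT (((A OR (E IFF F)) IFF ((F XOR (A AND D)) IMPLIES B)) XOR (B IFF (F XOR (D XOR A)))) XOR (B IFF A)) IMPLIES (D IMPLIES (E IFF A)) = False IMPLIES True = True
((NOT NOT (((A OR (E IFF F)) IFF ((F XOR (A AND D)) IMPLIES B)) XOR (B IFF (F XOR (D XOR A)))) XOR (B IFF A)) IMPLIES (D IMPLIES (E IFF A))) IMPLIES F = True IMPLIES False = False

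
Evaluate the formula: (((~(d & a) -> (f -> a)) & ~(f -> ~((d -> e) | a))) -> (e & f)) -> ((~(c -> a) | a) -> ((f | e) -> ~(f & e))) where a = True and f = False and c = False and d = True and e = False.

True

d & a = True & True = True
~(d & a) = ~True = False
f -> a = False -> True = True
~(d & a) -> (f -> a) = False -> True = True
d -> e = True -> False = False
(d -> e) | a = False | True = True
~((d -> e) | a) = ~True = False
f -> ~((d -> e) | a) = False -> False = True
~(f -> ~((d -> e) | a)) = ~True = False
(~(d & a) -> (f -> a)) & ~(f -> ~((d -> e) | a)) = True & False = False
e & f = False & False = False
((~(d & a) -> (f -> a)) & ~(f -> ~((d -> e) | a))) -> (e & f) = False -> False = True
c -> a = False -> True = True
~(c -> a) = ~True = False
~(c -> a) | a = False | True = True
f | e = False | False = False
f & e = False & False = False
~(f & e) = ~False = True
(f | e) -> ~(f & e) = False -> True = True
(~(c -> a) | a) -> ((f | e) -> ~(f & e)) = True -> True = True
(((~(d & a) -> (f -> a)) & ~(f -> ~((d -> e) | a))) -> (e & f)) -> ((~(c -> a) | a) -> ((f | e) -> ~(f & e))) = True -> True = True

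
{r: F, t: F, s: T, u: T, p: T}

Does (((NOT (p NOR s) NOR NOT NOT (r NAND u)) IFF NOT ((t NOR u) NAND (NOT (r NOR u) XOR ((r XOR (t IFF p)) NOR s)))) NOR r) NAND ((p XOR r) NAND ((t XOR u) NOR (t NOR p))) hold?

Substituting r=F, t=F, s=T, u=T, p=T:
p NOR s = T NOR T = F
NOT (p NOR s) = NOT F = T
r NAND u = F NAND T = T
NOT (r NAND u) = NOT T = F
NOT NOT (r NAND u) = NOT F = T
NOT (p NOR s) NOR NOT NOT (r NAND u) = T NOR T = F
t NOR u = F NOR T = F
r NOR u = F NOR T = F
NOT (r NOR u) = NOT F = T
t IFF p = F IFF T = F
r XOR (t IFF p) = F XOR F = F
(r XOR (t IFF p)) NOR s = F NOR T = F
NOT (r NOR u) XOR ((r XOR (t IFF p)) NOR s) = T XOR F = T
(t NOR u) NAND (NOT (r NOR u) XOR ((r XOR (t IFF p)) NOR s)) = F NAND T = T
NOT ((t NOR u) NAND (NOT (r NOR u) XOR ((r XOR (t IFF p)) NOR s))) = NOT T = F
(NOT (p NOR s) NOR NOT NOT (r NAND u)) IFF NOT ((t NOR u) NAND (NOT (r NOR u) XOR ((r XOR (t IFF p)) NOR s))) = F IFF F = T
((NOT (p NOR s) NOR NOT NOT (r NAND u)) IFF NOT ((t NOR u) NAND (NOT (r NOR u) XOR ((r XOR (t IFF p)) NOR s)))) NOR r = T NOR F = F
p XOR r = T XOR F = T
t XOR u = F XOR T = T
t NOR p = F NOR T = F
(t XOR u) NOR (t NOR p) = T NOR F = F
(p XOR r) NAND ((t XOR u) NOR (t NOR p)) = T NAND F = T
(((NOT (p NOR s) NOR NOT NOT (r NAND u)) IFF NOT ((t NOR u) NAND (NOT (r NOR u) XOR ((r XOR (t IFF p)) NOR s)))) NOR r) NAND ((p XOR r) NAND ((t XOR u) NOR (t NOR p))) = F NAND T = T

T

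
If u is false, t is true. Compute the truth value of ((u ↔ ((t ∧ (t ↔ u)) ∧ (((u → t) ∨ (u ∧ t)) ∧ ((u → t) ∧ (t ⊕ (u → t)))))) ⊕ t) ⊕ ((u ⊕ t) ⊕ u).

True

t ↔ u = True ↔ False = False
t ∧ (t ↔ u) = True ∧ False = False
u → t = False → True = True
u ∧ t = False ∧ True = False
(u → t) ∨ (u ∧ t) = True ∨ False = True
u → t = False → True = True
u → t = False → True = True
t ⊕ (u → t) = True ⊕ True = False
(u → t) ∧ (t ⊕ (u → t)) = True ∧ False = False
((u → t) ∨ (u ∧ t)) ∧ ((u → t) ∧ (t ⊕ (u → t))) = True ∧ False = False
(t ∧ (t ↔ u)) ∧ (((u → t) ∨ (u ∧ t)) ∧ ((u → t) ∧ (t ⊕ (u → t)))) = False ∧ False = False
u ↔ ((t ∧ (t ↔ u)) ∧ (((u → t) ∨ (u ∧ t)) ∧ ((u → t) ∧ (t ⊕ (u → t))))) = False ↔ False = True
(u ↔ ((t ∧ (t ↔ u)) ∧ (((u → t) ∨ (u ∧ t)) ∧ ((u → t) ∧ (t ⊕ (u → t)))))) ⊕ t = True ⊕ True = False
u ⊕ t = False ⊕ True = True
(u ⊕ t) ⊕ u = True ⊕ False = True
((u ↔ ((t ∧ (t ↔ u)) ∧ (((u → t) ∨ (u ∧ t)) ∧ ((u → t) ∧ (t ⊕ (u → t)))))) ⊕ t) ⊕ ((u ⊕ t) ⊕ u) = False ⊕ True = True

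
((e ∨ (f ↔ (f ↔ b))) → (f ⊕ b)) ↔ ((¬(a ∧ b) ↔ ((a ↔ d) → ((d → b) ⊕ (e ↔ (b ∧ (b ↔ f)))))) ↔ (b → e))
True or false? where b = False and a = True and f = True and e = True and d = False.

True

f ↔ b = True ↔ False = False
f ↔ (f ↔ b) = True ↔ False = False
e ∨ (f ↔ (f ↔ b)) = True ∨ False = True
f ⊕ b = True ⊕ False = True
(e ∨ (f ↔ (f ↔ b))) → (f ⊕ b) = True → True = True
a ∧ b = True ∧ False = False
¬(a ∧ b) = ¬False = True
a ↔ d = True ↔ False = False
d → b = False → False = True
b ↔ f = False ↔ True = False
b ∧ (b ↔ f) = False ∧ False = False
e ↔ (b ∧ (b ↔ f)) = True ↔ False = False
(d → b) ⊕ (e ↔ (b ∧ (b ↔ f))) = True ⊕ False = True
(a ↔ d) → ((d → b) ⊕ (e ↔ (b ∧ (b ↔ f)))) = False → True = True
¬(a ∧ b) ↔ ((a ↔ d) → ((d → b) ⊕ (e ↔ (b ∧ (b ↔ f))))) = True ↔ True = True
b → e = False → True = True
(¬(a ∧ b) ↔ ((a ↔ d) → ((d → b) ⊕ (e ↔ (b ∧ (b ↔ f)))))) ↔ (b → e) = True ↔ True = True
((e ∨ (f ↔ (f ↔ b))) → (f ⊕ b)) ↔ ((¬(a ∧ b) ↔ ((a ↔ d) → ((d → b) ⊕ (e ↔ (b ∧ (b ↔ f)))))) ↔ (b → e)) = True ↔ True = True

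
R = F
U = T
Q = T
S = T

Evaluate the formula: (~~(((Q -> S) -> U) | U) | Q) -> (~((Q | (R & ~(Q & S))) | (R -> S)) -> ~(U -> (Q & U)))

T

Q -> S = T -> T = T
(Q -> S) -> U = T -> T = T
((Q -> S) -> U) | U = T | T = T
~(((Q -> S) -> U) | U) = ~T = F
~~(((Q -> S) -> U) | U) = ~F = T
~~(((Q -> S) -> U) | U) | Q = T | T = T
Q & S = T & T = T
~(Q & S) = ~T = F
R & ~(Q & S) = F & F = F
Q | (R & ~(Q & S)) = T | F = T
R -> S = F -> T = T
(Q | (R & ~(Q & S))) | (R -> S) = T | T = T
~((Q | (R & ~(Q & S))) | (R -> S)) = ~T = F
Q & U = T & T = T
U -> (Q & U) = T -> T = T
~(U -> (Q & U)) = ~T = F
~((Q | (R & ~(Q & S))) | (R -> S)) -> ~(U -> (Q & U)) = F -> F = T
(~~(((Q -> S) -> U) | U) | Q) -> (~((Q | (R & ~(Q & S))) | (R -> S)) -> ~(U -> (Q & U))) = T -> T = T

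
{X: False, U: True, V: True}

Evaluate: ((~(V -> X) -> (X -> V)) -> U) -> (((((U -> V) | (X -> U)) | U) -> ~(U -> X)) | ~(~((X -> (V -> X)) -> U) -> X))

V -> X = True -> False = False
~(V -> X) = ~False = True
X -> V = False -> True = True
~(V -> X) -> (X -> V) = True -> True = True
(~(V -> X) -> (X -> V)) -> U = True -> True = True
U -> V = True -> True = True
X -> U = False -> True = True
(U -> V) | (X -> U) = True | True = True
((U -> V) | (X -> U)) | U = True | True = True
U -> X = True -> False = False
~(U -> X) = ~False = True
(((U -> V) | (X -> U)) | U) -> ~(U -> X) = True -> True = True
V -> X = True -> False = False
X -> (V -> X) = False -> False = True
(X -> (V -> X)) -> U = True -> True = True
~((X -> (V -> X)) -> U) = ~True = False
~((X -> (V -> X)) -> U) -> X = False -> False = True
~(~((X -> (V -> X)) -> U) -> X) = ~True = False
((((U -> V) | (X -> U)) | U) -> ~(U -> X)) | ~(~((X -> (V -> X)) -> U) -> X) = True | False = True
((~(V -> X) -> (X -> V)) -> U) -> (((((U -> V) | (X -> U)) | U) -> ~(U -> X)) | ~(~((X -> (V -> X)) -> U) -> X)) = True -> True = True

True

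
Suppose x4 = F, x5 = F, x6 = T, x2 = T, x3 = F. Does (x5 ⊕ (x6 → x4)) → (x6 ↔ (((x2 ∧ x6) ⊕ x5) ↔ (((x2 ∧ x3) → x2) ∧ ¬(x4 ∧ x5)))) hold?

T

x6 → x4 = T → F = F
x5 ⊕ (x6 → x4) = F ⊕ F = F
x2 ∧ x6 = T ∧ T = T
(x2 ∧ x6) ⊕ x5 = T ⊕ F = T
x2 ∧ x3 = T ∧ F = F
(x2 ∧ x3) → x2 = F → T = T
x4 ∧ x5 = F ∧ F = F
¬(x4 ∧ x5) = ¬F = T
((x2 ∧ x3) → x2) ∧ ¬(x4 ∧ x5) = T ∧ T = T
((x2 ∧ x6) ⊕ x5) ↔ (((x2 ∧ x3) → x2) ∧ ¬(x4 ∧ x5)) = T ↔ T = T
x6 ↔ (((x2 ∧ x6) ⊕ x5) ↔ (((x2 ∧ x3) → x2) ∧ ¬(x4 ∧ x5))) = T ↔ T = T
(x5 ⊕ (x6 → x4)) → (x6 ↔ (((x2 ∧ x6) ⊕ x5) ↔ (((x2 ∧ x3) → x2) ∧ ¬(x4 ∧ x5)))) = F → T = T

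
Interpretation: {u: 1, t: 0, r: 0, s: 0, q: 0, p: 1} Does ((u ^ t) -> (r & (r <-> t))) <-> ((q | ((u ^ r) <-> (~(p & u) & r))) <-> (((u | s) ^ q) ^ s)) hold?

Substituting u=1, t=0, r=0, s=0, q=0, p=1:
u ^ t = 1 ^ 0 = 1
r <-> t = 0 <-> 0 = 1
r & (r <-> t) = 0 & 1 = 0
(u ^ t) -> (r & (r <-> t)) = 1 -> 0 = 0
u ^ r = 1 ^ 0 = 1
p & u = 1 & 1 = 1
~(p & u) = ~1 = 0
~(p & u) & r = 0 & 0 = 0
(u ^ r) <-> (~(p & u) & r) = 1 <-> 0 = 0
q | ((u ^ r) <-> (~(p & u) & r)) = 0 | 0 = 0
u | s = 1 | 0 = 1
(u | s) ^ q = 1 ^ 0 = 1
((u | s) ^ q) ^ s = 1 ^ 0 = 1
(q | ((u ^ r) <-> (~(p & u) & r))) <-> (((u | s) ^ q) ^ s) = 0 <-> 1 = 0
((u ^ t) -> (r & (r <-> t))) <-> ((q | ((u ^ r) <-> (~(p & u) & r))) <-> (((u | s) ^ q) ^ s)) = 0 <-> 0 = 1

1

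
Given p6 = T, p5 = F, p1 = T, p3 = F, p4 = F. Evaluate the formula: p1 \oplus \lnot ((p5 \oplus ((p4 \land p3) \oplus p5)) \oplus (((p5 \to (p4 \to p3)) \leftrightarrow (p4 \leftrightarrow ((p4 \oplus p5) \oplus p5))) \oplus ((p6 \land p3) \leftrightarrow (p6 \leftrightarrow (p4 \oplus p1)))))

T

Substituting p6=T, p5=F, p1=T, p3=F, p4=F:
p4 \land p3 = F \land F = F
(p4 \land p3) \oplus p5 = F \oplus F = F
p5 \oplus ((p4 \land p3) \oplus p5) = F \oplus F = F
p4 \to p3 = F \to F = T
p5 \to (p4 \to p3) = F \to T = T
p4 \oplus p5 = F \oplus F = F
(p4 \oplus p5) \oplus p5 = F \oplus F = F
p4 \leftrightarrow ((p4 \oplus p5) \oplus p5) = F \leftrightarrow F = T
(p5 \to (p4 \to p3)) \leftrightarrow (p4 \leftrightarrow ((p4 \oplus p5) \oplus p5)) = T \leftrightarrow T = T
p6 \land p3 = T \land F = F
p4 \oplus p1 = F \oplus T = T
p6 \leftrightarrow (p4 \oplus p1) = T \leftrightarrow T = T
(p6 \land p3) \leftrightarrow (p6 \leftrightarrow (p4 \oplus p1)) = F \leftrightarrow T = F
((p5 \to (p4 \to p3)) \leftrightarrow (p4 \leftrightarrow ((p4 \oplus p5) \oplus p5))) \oplus ((p6 \land p3) \leftrightarrow (p6 \leftrightarrow (p4 \oplus p1))) = T \oplus F = T
(p5 \oplus ((p4 \land p3) \oplus p5)) \oplus (((p5 \to (p4 \to p3)) \leftrightarrow (p4 \leftrightarrow ((p4 \oplus p5) \oplus p5))) \oplus ((p6 \land p3) \leftrightarrow (p6 \leftrightarrow (p4 \oplus p1)))) = F \oplus T = T
\lnot ((p5 \oplus ((p4 \land p3) \oplus p5)) \oplus (((p5 \to (p4 \to p3)) \leftrightarrow (p4 \leftrightarrow ((p4 \oplus p5) \oplus p5))) \oplus ((p6 \land p3) \leftrightarrow (p6 \leftrightarrow (p4 \oplus p1))))) = \lnot T = F
p1 \oplus \lnot ((p5 \oplus ((p4 \land p3) \oplus p5)) \oplus (((p5 \to (p4 \to p3)) \leftrightarrow (p4 \leftrightarrow ((p4 \oplus p5) \oplus p5))) \oplus ((p6 \land p3) \leftrightarrow (p6 \leftrightarrow (p4 \oplus p1))))) = T \oplus F = T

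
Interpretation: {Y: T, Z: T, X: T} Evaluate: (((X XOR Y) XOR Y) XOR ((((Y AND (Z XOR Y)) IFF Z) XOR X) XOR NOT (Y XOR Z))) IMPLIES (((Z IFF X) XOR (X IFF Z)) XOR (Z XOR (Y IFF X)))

Substituting Y=T, Z=T, X=T:
X XOR Y = T XOR T = F
(X XOR Y) XOR Y = F XOR T = T
Z XOR Y = T XOR T = F
Y AND (Z XOR Y) = T AND F = F
(Y AND (Z XOR Y)) IFF Z = F IFF T = F
((Y AND (Z XOR Y)) IFF Z) XOR X = F XOR T = T
Y XOR Z = T XOR T = F
NOT (Y XOR Z) = NOT F = T
(((Y AND (Z XOR Y)) IFF Z) XOR X) XOR NOT (Y XOR Z) = T XOR T = F
((X XOR Y) XOR Y) XOR ((((Y AND (Z XOR Y)) IFF Z) XOR X) XOR NOT (Y XOR Z)) = T XOR F = T
Z IFF X = T IFF T = T
X IFF Z = T IFF T = T
(Z IFF X) XOR (X IFF Z) = T XOR T = F
Y IFF X = T IFF T = T
Z XOR (Y IFF X) = T XOR T = F
((Z IFF X) XOR (X IFF Z)) XOR (Z XOR (Y IFF X)) = F XOR F = F
(((X XOR Y) XOR Y) XOR ((((Y AND (Z XOR Y)) IFF Z) XOR X) XOR NOT (Y XOR Z))) IMPLIES (((Z IFF X) XOR (X IFF Z)) XOR (Z XOR (Y IFF X))) = T IMPLIES F = F

F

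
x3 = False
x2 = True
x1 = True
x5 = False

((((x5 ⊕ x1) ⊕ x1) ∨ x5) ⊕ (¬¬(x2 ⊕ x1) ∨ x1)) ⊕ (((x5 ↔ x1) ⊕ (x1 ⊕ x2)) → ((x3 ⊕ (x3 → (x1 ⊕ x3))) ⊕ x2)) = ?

x5 ⊕ x1 = False ⊕ True = True
(x5 ⊕ x1) ⊕ x1 = True ⊕ True = False
((x5 ⊕ x1) ⊕ x1) ∨ x5 = False ∨ False = False
x2 ⊕ x1 = True ⊕ True = False
¬(x2 ⊕ x1) = ¬False = True
¬¬(x2 ⊕ x1) = ¬True = False
¬¬(x2 ⊕ x1) ∨ x1 = False ∨ True = True
(((x5 ⊕ x1) ⊕ x1) ∨ x5) ⊕ (¬¬(x2 ⊕ x1) ∨ x1) = False ⊕ True = True
x5 ↔ x1 = False ↔ True = False
x1 ⊕ x2 = True ⊕ True = False
(x5 ↔ x1) ⊕ (x1 ⊕ x2) = False ⊕ False = False
x1 ⊕ x3 = True ⊕ False = True
x3 → (x1 ⊕ x3) = False → True = True
x3 ⊕ (x3 → (x1 ⊕ x3)) = False ⊕ True = True
(x3 ⊕ (x3 → (x1 ⊕ x3))) ⊕ x2 = True ⊕ True = False
((x5 ↔ x1) ⊕ (x1 ⊕ x2)) → ((x3 ⊕ (x3 → (x1 ⊕ x3))) ⊕ x2) = False → False = True
((((x5 ⊕ x1) ⊕ x1) ∨ x5) ⊕ (¬¬(x2 ⊕ x1) ∨ x1)) ⊕ (((x5 ↔ x1) ⊕ (x1 ⊕ x2)) → ((x3 ⊕ (x3 → (x1 ⊕ x3))) ⊕ x2)) = True ⊕ True = False

False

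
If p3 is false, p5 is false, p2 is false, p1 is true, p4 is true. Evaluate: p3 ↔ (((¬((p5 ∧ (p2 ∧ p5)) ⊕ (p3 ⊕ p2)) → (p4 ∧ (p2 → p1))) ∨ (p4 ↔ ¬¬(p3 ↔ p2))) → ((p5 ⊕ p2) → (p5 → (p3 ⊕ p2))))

p2 ∧ p5 = False ∧ False = False
p5 ∧ (p2 ∧ p5) = False ∧ False = False
p3 ⊕ p2 = False ⊕ False = False
(p5 ∧ (p2 ∧ p5)) ⊕ (p3 ⊕ p2) = False ⊕ False = False
¬((p5 ∧ (p2 ∧ p5)) ⊕ (p3 ⊕ p2)) = ¬False = True
p2 → p1 = False → True = True
p4 ∧ (p2 → p1) = True ∧ True = True
¬((p5 ∧ (p2 ∧ p5)) ⊕ (p3 ⊕ p2)) → (p4 ∧ (p2 → p1)) = True → True = True
p3 ↔ p2 = False ↔ False = True
¬(p3 ↔ p2) = ¬True = False
¬¬(p3 ↔ p2) = ¬False = True
p4 ↔ ¬¬(p3 ↔ p2) = True ↔ True = True
(¬((p5 ∧ (p2 ∧ p5)) ⊕ (p3 ⊕ p2)) → (p4 ∧ (p2 → p1))) ∨ (p4 ↔ ¬¬(p3 ↔ p2)) = True ∨ True = True
p5 ⊕ p2 = False ⊕ False = False
p3 ⊕ p2 = False ⊕ False = False
p5 → (p3 ⊕ p2) = False → False = True
(p5 ⊕ p2) → (p5 → (p3 ⊕ p2)) = False → True = True
((¬((p5 ∧ (p2 ∧ p5)) ⊕ (p3 ⊕ p2)) → (p4 ∧ (p2 → p1))) ∨ (p4 ↔ ¬¬(p3 ↔ p2))) → ((p5 ⊕ p2) → (p5 → (p3 ⊕ p2))) = True → True = True
p3 ↔ (((¬((p5 ∧ (p2 ∧ p5)) ⊕ (p3 ⊕ p2)) → (p4 ∧ (p2 → p1))) ∨ (p4 ↔ ¬¬(p3 ↔ p2))) → ((p5 ⊕ p2) → (p5 → (p3 ⊕ p2)))) = False ↔ True = False

False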